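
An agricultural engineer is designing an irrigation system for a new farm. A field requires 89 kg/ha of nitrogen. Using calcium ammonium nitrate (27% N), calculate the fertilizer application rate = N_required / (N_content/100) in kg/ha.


Rate = N_required / (N_content / 100)
     = 89 / (27 / 100)
     = 89 / 0.27
     = 329.63 kg/ha


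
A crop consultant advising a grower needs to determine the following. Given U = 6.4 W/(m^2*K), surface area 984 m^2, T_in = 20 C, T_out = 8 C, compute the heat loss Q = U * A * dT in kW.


dT = 20 - (8) = 12 K
Q = U * A * dT
  = 6.4 * 984 * 12
  = 75571.20 W = 75.57 kW


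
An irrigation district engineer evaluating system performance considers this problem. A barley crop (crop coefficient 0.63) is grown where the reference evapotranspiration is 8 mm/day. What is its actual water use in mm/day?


ETc = Kc * ET0
    = 0.63 * 8
    = 5.04 mm/day


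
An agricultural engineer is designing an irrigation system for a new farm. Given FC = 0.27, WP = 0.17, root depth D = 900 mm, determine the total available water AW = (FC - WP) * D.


AW = (FC - WP) * D
   = (0.27 - 0.17) * 900
   = 0.10 * 900
   = 90 mm


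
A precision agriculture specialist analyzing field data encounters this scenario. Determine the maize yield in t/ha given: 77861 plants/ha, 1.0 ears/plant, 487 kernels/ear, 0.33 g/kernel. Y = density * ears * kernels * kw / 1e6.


Y = density * ears * kernels * kw
  = 77861 * 1.0 * 487 * 0.33 g/ha
  = 12513041.31 g/ha
  = 12513.04 kg/ha = 12.51 t/ha


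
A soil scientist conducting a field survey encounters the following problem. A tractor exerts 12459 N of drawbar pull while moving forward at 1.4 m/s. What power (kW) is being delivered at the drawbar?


P = F * v / 1000
  = 12459 * 1.4 / 1000
  = 17442.60 / 1000
  = 17.44 kW


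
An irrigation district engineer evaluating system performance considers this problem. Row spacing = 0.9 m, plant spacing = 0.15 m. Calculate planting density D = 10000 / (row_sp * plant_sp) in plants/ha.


D = 10000 / (row_sp * plant_sp)
  = 10000 / (0.9 * 0.15)
  = 10000 / 0.1350
  = 74074.07 plants/ha


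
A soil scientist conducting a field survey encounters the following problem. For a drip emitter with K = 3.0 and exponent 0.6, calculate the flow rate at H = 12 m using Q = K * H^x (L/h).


Q = K * H^x
  = 3.0 * 12^0.6
  = 3.0 * 4.4413
  = 13.32 L/h


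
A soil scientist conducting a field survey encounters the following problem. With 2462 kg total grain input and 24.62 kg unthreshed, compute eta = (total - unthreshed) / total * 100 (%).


eta = (total - unthreshed) / total * 100
    = (2462 - 24.62) / 2462 * 100
    = 2437.38 / 2462 * 100
    = 99%


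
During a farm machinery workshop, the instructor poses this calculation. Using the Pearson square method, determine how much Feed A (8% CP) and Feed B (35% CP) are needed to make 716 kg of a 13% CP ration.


parts_A = CP_b - target = 35 - 13 = 22
parts_B = target - CP_a = 13 - 8 = 5
total_parts = 22 + 5 = 27
Feed A = 716 * 22 / 27 = 583.41 kg
Feed B = 716 * 5 / 27 = 132.59 kg

583.41 kg


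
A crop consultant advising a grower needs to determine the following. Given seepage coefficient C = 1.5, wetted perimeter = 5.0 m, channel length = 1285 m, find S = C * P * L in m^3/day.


S = C * P * L
  = 1.5 * 5.0 * 1285
  = 9637.50 m^3/day


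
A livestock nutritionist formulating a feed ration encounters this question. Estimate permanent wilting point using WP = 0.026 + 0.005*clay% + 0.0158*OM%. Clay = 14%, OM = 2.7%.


WP = 0.026 + 0.005*14 + 0.0158*2.7
   = 0.026 + 0.0700 + 0.0427
   = 0.1387


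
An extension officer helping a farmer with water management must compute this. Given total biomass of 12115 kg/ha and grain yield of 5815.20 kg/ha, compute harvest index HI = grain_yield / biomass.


HI = grain_yield / biomass
   = 5815.20 / 12115
   = 0.48


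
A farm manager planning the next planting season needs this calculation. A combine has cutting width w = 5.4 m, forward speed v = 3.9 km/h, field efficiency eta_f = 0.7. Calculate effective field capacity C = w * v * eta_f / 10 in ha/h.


C = w * v * eta_f / 10
  = 5.4 * 3.9 * 0.7 / 10
  = 14.74 / 10
  = 1.47 ha/h


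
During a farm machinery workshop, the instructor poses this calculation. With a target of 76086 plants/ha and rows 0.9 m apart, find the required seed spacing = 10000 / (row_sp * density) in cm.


spacing = 10000 / (row_sp * density)
        = 10000 / (0.9 * 76086)
        = 10000 / 68477.40
        = 0.14603 m = 14.60 cm


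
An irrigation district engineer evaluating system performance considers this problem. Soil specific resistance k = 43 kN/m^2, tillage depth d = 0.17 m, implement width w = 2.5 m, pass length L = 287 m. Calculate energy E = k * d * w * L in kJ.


E = k * d * w * L
  = 43 * 0.17 * 2.5 * 287
  = 5244.93 kJ


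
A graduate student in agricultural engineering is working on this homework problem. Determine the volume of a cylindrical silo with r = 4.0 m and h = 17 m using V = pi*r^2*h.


V = pi * r^2 * h
  = pi * 4.0^2 * 17
  = pi * 16 * 17
  = 854.51 m^3


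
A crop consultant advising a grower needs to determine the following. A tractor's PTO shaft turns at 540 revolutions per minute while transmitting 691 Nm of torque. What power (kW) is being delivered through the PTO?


P = 2*pi*n*T / 60000
  = 2*pi * 540 * 691 / 60000
  = 2344507.77 / 60000
  = 39.08 kW


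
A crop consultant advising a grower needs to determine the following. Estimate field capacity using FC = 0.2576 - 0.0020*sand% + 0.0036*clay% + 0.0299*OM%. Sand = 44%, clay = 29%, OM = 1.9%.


FC = 0.2576 - 0.0020*44 + 0.0036*29 + 0.0299*1.9
   = 0.2576 - 0.0880 + 0.1044 + 0.0568
   = 0.3308


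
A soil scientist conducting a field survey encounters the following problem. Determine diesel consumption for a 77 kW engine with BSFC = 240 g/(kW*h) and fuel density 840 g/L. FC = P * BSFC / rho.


FC = P * BSFC / rho_fuel
   = 77 * 240 / 840
   = 18480 / 840
   = 22 L/h


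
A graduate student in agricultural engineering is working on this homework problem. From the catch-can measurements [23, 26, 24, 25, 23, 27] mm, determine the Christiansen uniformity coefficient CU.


xbar = 148 / 6 = 24.667
sum|xi - xbar| = 8
CU = 100 * (1 - 8 / (6 * 24.667))
   = 100 * (1 - 0.0541)
   = 94.59%


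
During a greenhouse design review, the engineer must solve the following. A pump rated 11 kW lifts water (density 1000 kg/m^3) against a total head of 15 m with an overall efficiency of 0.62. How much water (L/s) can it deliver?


Q = (P * 1000 * eta) / (rho * g * H)
  = (11 * 1000 * 0.62) / (1000 * 9.81 * 15)
  = 6820 / 147150
  = 0.04635 m^3/s = 46.35 L/s


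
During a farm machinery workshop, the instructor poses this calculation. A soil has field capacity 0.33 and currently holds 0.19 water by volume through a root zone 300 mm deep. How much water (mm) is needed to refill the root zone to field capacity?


SMD = (FC - theta) * D
    = (0.33 - 0.19) * 300
    = 0.140 * 300
    = 42 mm


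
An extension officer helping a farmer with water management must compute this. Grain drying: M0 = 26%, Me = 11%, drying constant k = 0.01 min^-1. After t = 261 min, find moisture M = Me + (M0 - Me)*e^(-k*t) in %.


M = Me + (M0 - Me) * e^(-k*t)
  = 11 + (26 - 11) * e^(-0.01*261)
  = 11 + 15 * e^(-2.610)
  = 11 + 15 * 0.07353
  = 11 + 1.1030
  = 12.10%


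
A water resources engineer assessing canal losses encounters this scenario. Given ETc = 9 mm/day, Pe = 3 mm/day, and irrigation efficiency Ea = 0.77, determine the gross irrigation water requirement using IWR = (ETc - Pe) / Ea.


IWR = (ETc - Pe) / Ea
    = (9 - 3) / 0.77
    = 6 / 0.77
    = 7.79 mm/day


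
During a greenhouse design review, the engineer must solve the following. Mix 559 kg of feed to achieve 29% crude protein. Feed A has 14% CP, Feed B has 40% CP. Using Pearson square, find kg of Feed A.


parts_A = CP_b - target = 40 - 29 = 11
parts_B = target - CP_a = 29 - 14 = 15
total_parts = 11 + 15 = 26
Feed A = 559 * 11 / 26 = 236.50 kg
Feed B = 559 * 15 / 26 = 322.50 kg

236.50 kg


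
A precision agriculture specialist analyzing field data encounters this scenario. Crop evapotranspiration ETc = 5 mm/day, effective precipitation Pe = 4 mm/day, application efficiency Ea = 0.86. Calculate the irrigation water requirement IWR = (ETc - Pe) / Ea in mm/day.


IWR = (ETc - Pe) / Ea
    = (5 - 4) / 0.86
    = 1 / 0.86
    = 1.16 mm/day


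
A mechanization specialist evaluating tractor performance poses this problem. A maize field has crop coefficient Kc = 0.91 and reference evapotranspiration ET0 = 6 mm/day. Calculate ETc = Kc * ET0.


ETc = Kc * ET0
    = 0.91 * 6
    = 5.46 mm/day


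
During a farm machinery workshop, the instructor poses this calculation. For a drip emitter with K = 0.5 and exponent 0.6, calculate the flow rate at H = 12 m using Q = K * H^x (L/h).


Q = K * H^x
  = 0.5 * 12^0.6
  = 0.5 * 4.4413
  = 2.22 L/h


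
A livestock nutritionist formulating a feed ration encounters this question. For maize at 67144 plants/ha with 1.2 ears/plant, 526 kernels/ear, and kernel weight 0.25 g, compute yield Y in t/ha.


Y = density * ears * kernels * kw
  = 67144 * 1.2 * 526 * 0.25 g/ha
  = 10595323.20 g/ha
  = 10595.32 kg/ha = 10.60 t/ha


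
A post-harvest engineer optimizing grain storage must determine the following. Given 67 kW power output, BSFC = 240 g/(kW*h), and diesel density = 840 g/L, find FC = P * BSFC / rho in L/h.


FC = P * BSFC / rho_fuel
   = 67 * 240 / 840
   = 16080 / 840
   = 19.14 L/h


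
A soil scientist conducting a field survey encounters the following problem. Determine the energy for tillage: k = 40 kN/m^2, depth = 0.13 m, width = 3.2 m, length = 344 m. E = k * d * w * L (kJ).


E = k * d * w * L
  = 40 * 0.13 * 3.2 * 344
  = 5724.16 kJ


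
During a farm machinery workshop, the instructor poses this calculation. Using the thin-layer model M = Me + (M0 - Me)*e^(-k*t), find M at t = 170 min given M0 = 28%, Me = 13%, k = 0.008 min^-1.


M = Me + (M0 - Me) * e^(-k*t)
  = 13 + (28 - 13) * e^(-0.008*170)
  = 13 + 15 * e^(-1.360)
  = 13 + 15 * 0.25666
  = 13 + 3.8499
  = 16.85%


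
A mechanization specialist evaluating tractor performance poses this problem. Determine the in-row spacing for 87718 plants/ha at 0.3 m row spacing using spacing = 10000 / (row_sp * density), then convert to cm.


spacing = 10000 / (row_sp * density)
        = 10000 / (0.3 * 87718)
        = 10000 / 26315.40
        = 0.38001 m = 38.00 cm


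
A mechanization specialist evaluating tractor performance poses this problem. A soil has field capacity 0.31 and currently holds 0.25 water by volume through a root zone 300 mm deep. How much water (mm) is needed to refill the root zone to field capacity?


SMD = (FC - theta) * D
    = (0.31 - 0.25) * 300
    = 0.060 * 300
    = 18 mm


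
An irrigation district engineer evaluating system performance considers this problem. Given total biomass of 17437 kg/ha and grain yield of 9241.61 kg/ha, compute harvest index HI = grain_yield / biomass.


HI = grain_yield / biomass
   = 9241.61 / 17437
   = 0.53


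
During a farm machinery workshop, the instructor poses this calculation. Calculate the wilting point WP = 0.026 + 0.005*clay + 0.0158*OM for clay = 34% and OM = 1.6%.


WP = 0.026 + 0.005*34 + 0.0158*1.6
   = 0.026 + 0.1700 + 0.0253
   = 0.2213


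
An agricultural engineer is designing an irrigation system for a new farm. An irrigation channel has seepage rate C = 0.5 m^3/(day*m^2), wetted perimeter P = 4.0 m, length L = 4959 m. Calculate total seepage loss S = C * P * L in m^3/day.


S = C * P * L
  = 0.5 * 4.0 * 4959
  = 9918 m^3/day


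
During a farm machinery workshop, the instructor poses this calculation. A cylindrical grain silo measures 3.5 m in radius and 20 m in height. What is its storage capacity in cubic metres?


V = pi * r^2 * h
  = pi * 3.5^2 * 20
  = pi * 12.25 * 20
  = 769.69 m^3


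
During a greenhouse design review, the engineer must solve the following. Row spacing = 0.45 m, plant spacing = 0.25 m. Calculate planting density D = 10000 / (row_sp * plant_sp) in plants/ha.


D = 10000 / (row_sp * plant_sp)
  = 10000 / (0.45 * 0.25)
  = 10000 / 0.1125
  = 88888.89 plants/ha


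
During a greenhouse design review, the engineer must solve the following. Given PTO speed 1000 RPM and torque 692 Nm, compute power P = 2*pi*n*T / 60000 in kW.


P = 2*pi*n*T / 60000
  = 2*pi * 1000 * 692 / 60000
  = 4347964.23 / 60000
  = 72.47 kW


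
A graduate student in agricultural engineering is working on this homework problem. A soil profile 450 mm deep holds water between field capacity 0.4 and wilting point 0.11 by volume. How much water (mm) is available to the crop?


AW = (FC - WP) * D
   = (0.4 - 0.11) * 450
   = 0.29 * 450
   = 130.50 mm


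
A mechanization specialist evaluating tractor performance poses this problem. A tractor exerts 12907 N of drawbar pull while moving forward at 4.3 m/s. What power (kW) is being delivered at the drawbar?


P = F * v / 1000
  = 12907 * 4.3 / 1000
  = 55500.10 / 1000
  = 55.50 kW


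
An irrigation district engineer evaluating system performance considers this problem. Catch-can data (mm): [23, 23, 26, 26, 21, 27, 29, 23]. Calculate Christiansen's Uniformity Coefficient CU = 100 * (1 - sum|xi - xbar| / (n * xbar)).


xbar = 198 / 8 = 24.750
sum|xi - xbar| = 18
CU = 100 * (1 - 18 / (8 * 24.750))
   = 100 * (1 - 0.0909)
   = 90.91%


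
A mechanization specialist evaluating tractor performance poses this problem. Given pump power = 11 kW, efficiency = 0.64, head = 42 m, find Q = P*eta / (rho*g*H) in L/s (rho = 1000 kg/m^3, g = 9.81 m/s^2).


Q = (P * 1000 * eta) / (rho * g * H)
  = (11 * 1000 * 0.64) / (1000 * 9.81 * 42)
  = 7040 / 412020
  = 0.01709 m^3/s = 17.09 L/s


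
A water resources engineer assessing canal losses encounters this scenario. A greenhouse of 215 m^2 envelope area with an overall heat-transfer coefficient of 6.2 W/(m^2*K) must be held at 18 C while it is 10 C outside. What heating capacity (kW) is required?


dT = 18 - (10) = 8 K
Q = U * A * dT
  = 6.2 * 215 * 8
  = 10664 W = 10.66 kW


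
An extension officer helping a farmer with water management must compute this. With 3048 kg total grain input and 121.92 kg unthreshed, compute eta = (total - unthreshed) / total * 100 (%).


eta = (total - unthreshed) / total * 100
    = (3048 - 121.92) / 3048 * 100
    = 2926.08 / 3048 * 100
    = 96%


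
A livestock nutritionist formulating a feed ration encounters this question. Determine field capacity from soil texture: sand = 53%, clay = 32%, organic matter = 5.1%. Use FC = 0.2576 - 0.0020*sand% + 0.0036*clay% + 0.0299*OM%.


FC = 0.2576 - 0.0020*53 + 0.0036*32 + 0.0299*5.1
   = 0.2576 - 0.1060 + 0.1152 + 0.1525
   = 0.4193


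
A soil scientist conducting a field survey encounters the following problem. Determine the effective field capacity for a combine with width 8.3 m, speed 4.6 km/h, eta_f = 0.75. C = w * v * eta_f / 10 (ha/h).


C = w * v * eta_f / 10
  = 8.3 * 4.6 * 0.75 / 10
  = 28.64 / 10
  = 2.86 ha/h


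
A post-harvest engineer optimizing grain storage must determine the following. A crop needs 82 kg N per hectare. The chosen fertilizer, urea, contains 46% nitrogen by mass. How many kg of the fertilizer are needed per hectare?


Rate = N_required / (N_content / 100)
     = 82 / (46 / 100)
     = 82 / 0.46
     = 178.26 kg/ha


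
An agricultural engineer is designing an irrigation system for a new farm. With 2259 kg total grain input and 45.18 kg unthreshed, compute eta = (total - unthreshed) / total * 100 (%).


eta = (total - unthreshed) / total * 100
    = (2259 - 45.18) / 2259 * 100
    = 2213.82 / 2259 * 100
    = 98%


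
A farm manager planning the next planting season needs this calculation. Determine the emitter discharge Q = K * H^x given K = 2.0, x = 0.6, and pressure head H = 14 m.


Q = K * H^x
  = 2.0 * 14^0.6
  = 2.0 * 4.8717
  = 9.74 L/h


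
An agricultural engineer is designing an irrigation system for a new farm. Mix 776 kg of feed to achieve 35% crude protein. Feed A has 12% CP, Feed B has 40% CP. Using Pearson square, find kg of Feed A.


parts_A = CP_b - target = 40 - 35 = 5
parts_B = target - CP_a = 35 - 12 = 23
total_parts = 5 + 23 = 28
Feed A = 776 * 5 / 28 = 138.57 kg
Feed B = 776 * 23 / 28 = 637.43 kg

138.57 kg


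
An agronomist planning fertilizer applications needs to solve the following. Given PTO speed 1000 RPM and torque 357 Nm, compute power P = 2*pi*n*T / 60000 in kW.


P = 2*pi*n*T / 60000
  = 2*pi * 1000 * 357 / 60000
  = 2243097.15 / 60000
  = 37.38 kW


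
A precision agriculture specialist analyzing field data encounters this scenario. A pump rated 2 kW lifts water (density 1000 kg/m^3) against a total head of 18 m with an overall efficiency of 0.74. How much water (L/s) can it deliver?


Q = (P * 1000 * eta) / (rho * g * H)
  = (2 * 1000 * 0.74) / (1000 * 9.81 * 18)
  = 1480 / 176580
  = 0.00838 m^3/s = 8.38 L/s


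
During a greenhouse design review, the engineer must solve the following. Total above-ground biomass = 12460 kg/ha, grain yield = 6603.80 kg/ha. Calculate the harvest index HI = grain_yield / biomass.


HI = grain_yield / biomass
   = 6603.80 / 12460
   = 0.53


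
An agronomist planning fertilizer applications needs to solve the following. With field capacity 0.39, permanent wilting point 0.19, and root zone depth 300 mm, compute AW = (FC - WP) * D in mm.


AW = (FC - WP) * D
   = (0.39 - 0.19) * 300
   = 0.20 * 300
   = 60 mm


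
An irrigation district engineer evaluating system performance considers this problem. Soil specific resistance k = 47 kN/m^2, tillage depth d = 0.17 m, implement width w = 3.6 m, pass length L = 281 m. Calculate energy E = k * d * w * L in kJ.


E = k * d * w * L
  = 47 * 0.17 * 3.6 * 281
  = 8082.68 kJ


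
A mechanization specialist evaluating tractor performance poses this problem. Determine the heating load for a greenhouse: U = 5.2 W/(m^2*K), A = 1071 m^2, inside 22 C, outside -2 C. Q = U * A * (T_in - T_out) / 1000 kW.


dT = 22 - (-2) = 24 K
Q = U * A * dT
  = 5.2 * 1071 * 24
  = 133660.80 W = 133.66 kW


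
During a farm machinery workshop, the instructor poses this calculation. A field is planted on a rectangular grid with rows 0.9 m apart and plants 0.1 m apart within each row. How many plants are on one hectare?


D = 10000 / (row_sp * plant_sp)
  = 10000 / (0.9 * 0.1)
  = 10000 / 0.0900
  = 111111.11 plants/ha


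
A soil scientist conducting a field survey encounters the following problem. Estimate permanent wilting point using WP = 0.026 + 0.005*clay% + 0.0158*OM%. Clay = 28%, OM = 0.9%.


WP = 0.026 + 0.005*28 + 0.0158*0.9
   = 0.026 + 0.1400 + 0.0142
   = 0.1802


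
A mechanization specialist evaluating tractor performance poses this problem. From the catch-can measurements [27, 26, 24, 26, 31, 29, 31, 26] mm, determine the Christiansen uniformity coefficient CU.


xbar = 220 / 8 = 27.500
sum|xi - xbar| = 17
CU = 100 * (1 - 17 / (8 * 27.500))
   = 100 * (1 - 0.0773)
   = 92.27%


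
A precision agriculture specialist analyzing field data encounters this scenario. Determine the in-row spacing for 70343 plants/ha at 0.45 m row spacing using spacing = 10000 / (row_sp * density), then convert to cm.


spacing = 10000 / (row_sp * density)
        = 10000 / (0.45 * 70343)
        = 10000 / 31654.35
        = 0.31591 m = 31.59 cm


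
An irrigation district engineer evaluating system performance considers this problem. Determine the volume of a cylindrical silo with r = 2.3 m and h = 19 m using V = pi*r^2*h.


V = pi * r^2 * h
  = pi * 2.3^2 * 19
  = pi * 5.29 * 19
  = 315.76 m^3


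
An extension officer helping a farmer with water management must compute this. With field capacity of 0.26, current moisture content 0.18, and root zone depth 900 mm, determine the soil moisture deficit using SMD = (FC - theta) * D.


SMD = (FC - theta) * D
    = (0.26 - 0.18) * 900
    = 0.080 * 900
    = 72 mm


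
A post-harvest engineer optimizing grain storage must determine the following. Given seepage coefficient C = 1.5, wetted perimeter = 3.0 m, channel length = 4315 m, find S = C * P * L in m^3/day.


S = C * P * L
  = 1.5 * 3.0 * 4315
  = 19417.50 m^3/day


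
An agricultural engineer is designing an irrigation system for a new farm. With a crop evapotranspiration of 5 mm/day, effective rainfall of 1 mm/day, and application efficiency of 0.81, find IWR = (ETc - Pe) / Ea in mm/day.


IWR = (ETc - Pe) / Ea
    = (5 - 1) / 0.81
    = 4 / 0.81
    = 4.94 mm/day


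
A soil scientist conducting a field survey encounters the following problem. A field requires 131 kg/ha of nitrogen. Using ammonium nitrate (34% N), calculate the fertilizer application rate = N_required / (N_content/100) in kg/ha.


Rate = N_required / (N_content / 100)
     = 131 / (34 / 100)
     = 131 / 0.34
     = 385.29 kg/ha


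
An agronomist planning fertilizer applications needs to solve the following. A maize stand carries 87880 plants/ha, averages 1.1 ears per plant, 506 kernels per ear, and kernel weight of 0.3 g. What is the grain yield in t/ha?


Y = density * ears * kernels * kw
  = 87880 * 1.1 * 506 * 0.3 g/ha
  = 14674202.40 g/ha
  = 14674.20 kg/ha = 14.67 t/ha


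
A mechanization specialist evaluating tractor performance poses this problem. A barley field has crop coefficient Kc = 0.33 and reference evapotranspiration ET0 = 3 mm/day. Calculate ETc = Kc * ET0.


ETc = Kc * ET0
    = 0.33 * 3
    = 0.99 mm/day


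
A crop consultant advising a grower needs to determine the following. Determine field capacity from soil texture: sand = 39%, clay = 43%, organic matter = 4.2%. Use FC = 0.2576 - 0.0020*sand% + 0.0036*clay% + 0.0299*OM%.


FC = 0.2576 - 0.0020*39 + 0.0036*43 + 0.0299*4.2
   = 0.2576 - 0.0780 + 0.1548 + 0.1256
   = 0.4600


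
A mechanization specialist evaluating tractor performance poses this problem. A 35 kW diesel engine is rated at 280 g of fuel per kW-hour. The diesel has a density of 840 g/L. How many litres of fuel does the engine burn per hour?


FC = P * BSFC / rho_fuel
   = 35 * 280 / 840
   = 9800 / 840
   = 11.67 L/h


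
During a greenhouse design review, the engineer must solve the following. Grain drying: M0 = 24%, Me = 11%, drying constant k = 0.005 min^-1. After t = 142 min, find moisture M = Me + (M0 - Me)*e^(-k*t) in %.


M = Me + (M0 - Me) * e^(-k*t)
  = 11 + (24 - 11) * e^(-0.005*142)
  = 11 + 13 * e^(-0.710)
  = 11 + 13 * 0.49164
  = 11 + 6.3914
  = 17.39%


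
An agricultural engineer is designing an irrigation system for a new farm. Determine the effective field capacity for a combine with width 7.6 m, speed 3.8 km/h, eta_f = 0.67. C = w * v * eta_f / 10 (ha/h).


C = w * v * eta_f / 10
  = 7.6 * 3.8 * 0.67 / 10
  = 19.35 / 10
  = 1.93 ha/h


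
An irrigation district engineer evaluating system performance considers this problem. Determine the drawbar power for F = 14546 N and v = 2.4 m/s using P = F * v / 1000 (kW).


P = F * v / 1000
  = 14546 * 2.4 / 1000
  = 34910.40 / 1000
  = 34.91 kW


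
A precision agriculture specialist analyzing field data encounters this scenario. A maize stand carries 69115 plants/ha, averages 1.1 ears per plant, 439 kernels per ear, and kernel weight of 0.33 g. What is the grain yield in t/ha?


Y = density * ears * kernels * kw
  = 69115 * 1.1 * 439 * 0.33 g/ha
  = 11013959.06 g/ha
  = 11013.96 kg/ha = 11.01 t/ha


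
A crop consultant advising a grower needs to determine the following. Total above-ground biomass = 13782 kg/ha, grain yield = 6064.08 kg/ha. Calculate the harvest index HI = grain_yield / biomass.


HI = grain_yield / biomass
   = 6064.08 / 13782
   = 0.44


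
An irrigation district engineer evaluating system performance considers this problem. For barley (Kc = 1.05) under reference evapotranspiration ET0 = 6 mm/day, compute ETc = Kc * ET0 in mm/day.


ETc = Kc * ET0
    = 1.05 * 6
    = 6.30 mm/day


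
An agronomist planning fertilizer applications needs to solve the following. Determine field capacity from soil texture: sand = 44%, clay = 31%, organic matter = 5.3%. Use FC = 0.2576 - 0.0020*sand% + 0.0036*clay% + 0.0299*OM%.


FC = 0.2576 - 0.0020*44 + 0.0036*31 + 0.0299*5.3
   = 0.2576 - 0.0880 + 0.1116 + 0.1585
   = 0.4397


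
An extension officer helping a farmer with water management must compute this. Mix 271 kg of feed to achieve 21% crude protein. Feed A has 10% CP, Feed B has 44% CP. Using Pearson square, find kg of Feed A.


parts_A = CP_b - target = 44 - 21 = 23
parts_B = target - CP_a = 21 - 10 = 11
total_parts = 23 + 11 = 34
Feed A = 271 * 23 / 34 = 183.32 kg
Feed B = 271 * 11 / 34 = 87.68 kg

183.32 kg


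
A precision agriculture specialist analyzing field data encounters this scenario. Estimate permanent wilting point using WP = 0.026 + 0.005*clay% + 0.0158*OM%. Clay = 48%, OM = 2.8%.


WP = 0.026 + 0.005*48 + 0.0158*2.8
   = 0.026 + 0.2400 + 0.0442
   = 0.3102


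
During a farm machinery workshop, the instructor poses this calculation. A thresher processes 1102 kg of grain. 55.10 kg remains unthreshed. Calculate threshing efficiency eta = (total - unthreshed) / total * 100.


eta = (total - unthreshed) / total * 100
    = (1102 - 55.10) / 1102 * 100
    = 1046.90 / 1102 * 100
    = 95%


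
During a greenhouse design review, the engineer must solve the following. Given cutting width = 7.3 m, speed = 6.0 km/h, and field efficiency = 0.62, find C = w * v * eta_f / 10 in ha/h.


C = w * v * eta_f / 10
  = 7.3 * 6.0 * 0.62 / 10
  = 27.16 / 10
  = 2.72 ha/h


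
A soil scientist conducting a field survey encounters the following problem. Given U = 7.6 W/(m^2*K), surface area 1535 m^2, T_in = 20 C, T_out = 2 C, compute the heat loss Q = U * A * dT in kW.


dT = 20 - (2) = 18 K
Q = U * A * dT
  = 7.6 * 1535 * 18
  = 209988 W = 209.99 kW


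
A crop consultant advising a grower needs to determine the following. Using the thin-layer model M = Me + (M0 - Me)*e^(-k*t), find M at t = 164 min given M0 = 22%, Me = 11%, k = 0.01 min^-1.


M = Me + (M0 - Me) * e^(-k*t)
  = 11 + (22 - 11) * e^(-0.01*164)
  = 11 + 11 * e^(-1.640)
  = 11 + 11 * 0.19398
  = 11 + 2.1338
  = 13.13%


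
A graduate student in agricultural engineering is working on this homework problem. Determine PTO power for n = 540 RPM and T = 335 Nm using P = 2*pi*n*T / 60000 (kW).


P = 2*pi*n*T / 60000
  = 2*pi * 540 * 335 / 60000
  = 1136628.22 / 60000
  = 18.94 kW


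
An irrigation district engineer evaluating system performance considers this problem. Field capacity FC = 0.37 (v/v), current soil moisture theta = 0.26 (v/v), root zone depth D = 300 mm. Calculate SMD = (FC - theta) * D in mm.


SMD = (FC - theta) * D
    = (0.37 - 0.26) * 300
    = 0.110 * 300
    = 33 mm


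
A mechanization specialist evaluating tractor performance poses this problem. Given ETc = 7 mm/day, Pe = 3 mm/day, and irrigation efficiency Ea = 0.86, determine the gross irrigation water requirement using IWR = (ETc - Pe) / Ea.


IWR = (ETc - Pe) / Ea
    = (7 - 3) / 0.86
    = 4 / 0.86
    = 4.65 mm/day


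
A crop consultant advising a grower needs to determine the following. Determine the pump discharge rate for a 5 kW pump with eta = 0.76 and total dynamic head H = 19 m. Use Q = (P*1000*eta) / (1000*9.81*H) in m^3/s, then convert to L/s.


Q = (P * 1000 * eta) / (rho * g * H)
  = (5 * 1000 * 0.76) / (1000 * 9.81 * 19)
  = 3800 / 186390
  = 0.02039 m^3/s = 20.39 L/s


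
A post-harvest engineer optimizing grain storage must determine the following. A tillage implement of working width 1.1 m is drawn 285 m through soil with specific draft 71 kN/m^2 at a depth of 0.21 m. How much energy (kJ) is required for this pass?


E = k * d * w * L
  = 71 * 0.21 * 1.1 * 285
  = 4674.29 kJ


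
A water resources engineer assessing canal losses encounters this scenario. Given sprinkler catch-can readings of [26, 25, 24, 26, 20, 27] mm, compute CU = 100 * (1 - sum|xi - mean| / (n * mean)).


xbar = 148 / 6 = 24.667
sum|xi - xbar| = 10.667
CU = 100 * (1 - 10.667 / (6 * 24.667))
   = 100 * (1 - 0.0721)
   = 92.79%


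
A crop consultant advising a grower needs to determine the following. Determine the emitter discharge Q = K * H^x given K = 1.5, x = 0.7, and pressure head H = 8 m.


Q = K * H^x
  = 1.5 * 8^0.7
  = 1.5 * 4.2871
  = 6.43 L/h


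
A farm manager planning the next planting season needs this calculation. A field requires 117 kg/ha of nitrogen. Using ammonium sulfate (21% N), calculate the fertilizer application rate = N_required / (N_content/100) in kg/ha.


Rate = N_required / (N_content / 100)
     = 117 / (21 / 100)
     = 117 / 0.21
     = 557.14 kg/ha


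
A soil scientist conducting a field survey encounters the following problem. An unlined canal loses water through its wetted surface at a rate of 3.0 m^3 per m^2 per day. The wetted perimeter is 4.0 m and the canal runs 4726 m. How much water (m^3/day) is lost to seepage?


S = C * P * L
  = 3.0 * 4.0 * 4726
  = 56712 m^3/day


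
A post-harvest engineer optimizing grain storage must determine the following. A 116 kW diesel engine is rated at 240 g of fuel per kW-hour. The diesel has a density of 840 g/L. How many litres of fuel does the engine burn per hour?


FC = P * BSFC / rho_fuel
   = 116 * 240 / 840
   = 27840 / 840
   = 33.14 L/h


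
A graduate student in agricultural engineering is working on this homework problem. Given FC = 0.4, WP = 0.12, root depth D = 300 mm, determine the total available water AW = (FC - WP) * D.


AW = (FC - WP) * D
   = (0.4 - 0.12) * 300
   = 0.28 * 300
   = 84 mm


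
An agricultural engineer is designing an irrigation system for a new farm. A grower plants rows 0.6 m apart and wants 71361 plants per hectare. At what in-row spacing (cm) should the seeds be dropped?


spacing = 10000 / (row_sp * density)
        = 10000 / (0.6 * 71361)
        = 10000 / 42816.60
        = 0.23355 m = 23.36 cm


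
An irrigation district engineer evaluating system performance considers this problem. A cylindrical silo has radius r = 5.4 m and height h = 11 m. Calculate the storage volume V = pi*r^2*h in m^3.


V = pi * r^2 * h
  = pi * 5.4^2 * 11
  = pi * 29.16 * 11
  = 1007.70 m^3


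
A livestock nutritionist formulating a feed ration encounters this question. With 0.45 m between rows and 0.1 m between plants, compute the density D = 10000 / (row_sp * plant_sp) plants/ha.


D = 10000 / (row_sp * plant_sp)
  = 10000 / (0.45 * 0.1)
  = 10000 / 0.0450
  = 222222.22 plants/ha


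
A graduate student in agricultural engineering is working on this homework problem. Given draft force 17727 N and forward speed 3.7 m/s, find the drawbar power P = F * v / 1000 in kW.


P = F * v / 1000
  = 17727 * 3.7 / 1000
  = 65589.90 / 1000
  = 65.59 kW


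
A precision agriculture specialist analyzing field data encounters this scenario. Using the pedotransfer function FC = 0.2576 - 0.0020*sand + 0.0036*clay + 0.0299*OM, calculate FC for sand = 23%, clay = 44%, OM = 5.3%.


FC = 0.2576 - 0.0020*23 + 0.0036*44 + 0.0299*5.3
   = 0.2576 - 0.0460 + 0.1584 + 0.1585
   = 0.5285


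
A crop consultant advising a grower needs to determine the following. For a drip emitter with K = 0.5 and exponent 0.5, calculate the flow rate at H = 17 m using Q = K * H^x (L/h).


Q = K * H^x
  = 0.5 * 17^0.5
  = 0.5 * 4.1231
  = 2.06 L/h


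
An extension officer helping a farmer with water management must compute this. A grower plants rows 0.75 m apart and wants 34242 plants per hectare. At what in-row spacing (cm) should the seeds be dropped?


spacing = 10000 / (row_sp * density)
        = 10000 / (0.75 * 34242)
        = 10000 / 25681.50
        = 0.38939 m = 38.94 cm


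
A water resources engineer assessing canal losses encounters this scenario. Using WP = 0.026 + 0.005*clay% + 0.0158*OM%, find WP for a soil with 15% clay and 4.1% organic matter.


WP = 0.026 + 0.005*15 + 0.0158*4.1
   = 0.026 + 0.0750 + 0.0648
   = 0.1658


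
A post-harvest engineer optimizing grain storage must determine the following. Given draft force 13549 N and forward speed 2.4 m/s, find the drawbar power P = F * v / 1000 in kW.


P = F * v / 1000
  = 13549 * 2.4 / 1000
  = 32517.60 / 1000
  = 32.52 kW


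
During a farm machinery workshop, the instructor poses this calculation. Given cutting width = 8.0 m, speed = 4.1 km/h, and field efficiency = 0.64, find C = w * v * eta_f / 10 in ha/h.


C = w * v * eta_f / 10
  = 8.0 * 4.1 * 0.64 / 10
  = 20.99 / 10
  = 2.10 ha/h


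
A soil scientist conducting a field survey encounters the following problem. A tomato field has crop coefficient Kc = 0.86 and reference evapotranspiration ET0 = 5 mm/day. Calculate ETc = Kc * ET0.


ETc = Kc * ET0
    = 0.86 * 5
    = 4.30 mm/day


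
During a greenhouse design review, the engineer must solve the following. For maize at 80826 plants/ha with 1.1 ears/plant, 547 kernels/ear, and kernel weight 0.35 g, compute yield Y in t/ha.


Y = density * ears * kernels * kw
  = 80826 * 1.1 * 547 * 0.35 g/ha
  = 17021551.47 g/ha
  = 17021.55 kg/ha = 17.02 t/ha


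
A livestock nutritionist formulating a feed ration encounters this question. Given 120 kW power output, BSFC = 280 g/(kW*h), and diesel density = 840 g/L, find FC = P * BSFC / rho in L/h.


FC = P * BSFC / rho_fuel
   = 120 * 280 / 840
   = 33600 / 840
   = 40 L/h


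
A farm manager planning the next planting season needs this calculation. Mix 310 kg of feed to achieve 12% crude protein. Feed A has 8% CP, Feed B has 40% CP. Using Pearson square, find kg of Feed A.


parts_A = CP_b - target = 40 - 12 = 28
parts_B = target - CP_a = 12 - 8 = 4
total_parts = 28 + 4 = 32
Feed A = 310 * 28 / 32 = 271.25 kg
Feed B = 310 * 4 / 32 = 38.75 kg

271.25 kg


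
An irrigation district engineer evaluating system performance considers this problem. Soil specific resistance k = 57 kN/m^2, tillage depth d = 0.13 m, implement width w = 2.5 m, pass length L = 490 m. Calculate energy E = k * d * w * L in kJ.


E = k * d * w * L
  = 57 * 0.13 * 2.5 * 490
  = 9077.25 kJ


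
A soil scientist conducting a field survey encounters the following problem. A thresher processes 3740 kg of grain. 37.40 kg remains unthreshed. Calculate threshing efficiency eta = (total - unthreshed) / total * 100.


eta = (total - unthreshed) / total * 100
    = (3740 - 37.40) / 3740 * 100
    = 3702.60 / 3740 * 100
    = 99%


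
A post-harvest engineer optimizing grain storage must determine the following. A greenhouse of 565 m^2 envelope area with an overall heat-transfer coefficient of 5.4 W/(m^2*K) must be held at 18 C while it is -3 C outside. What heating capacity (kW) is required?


dT = 18 - (-3) = 21 K
Q = U * A * dT
  = 5.4 * 565 * 21
  = 64071 W = 64.07 kW


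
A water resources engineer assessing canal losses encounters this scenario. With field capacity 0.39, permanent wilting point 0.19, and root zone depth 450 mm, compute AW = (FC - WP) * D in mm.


AW = (FC - WP) * D
   = (0.39 - 0.19) * 450
   = 0.20 * 450
   = 90 mm


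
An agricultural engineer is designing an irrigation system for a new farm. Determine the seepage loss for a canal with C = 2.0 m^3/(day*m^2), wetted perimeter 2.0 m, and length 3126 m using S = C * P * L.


S = C * P * L
  = 2.0 * 2.0 * 3126
  = 12504 m^3/day


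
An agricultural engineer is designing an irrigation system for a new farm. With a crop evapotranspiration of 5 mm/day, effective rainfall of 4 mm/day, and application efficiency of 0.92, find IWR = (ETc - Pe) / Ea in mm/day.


IWR = (ETc - Pe) / Ea
    = (5 - 4) / 0.92
    = 1 / 0.92
    = 1.09 mm/day


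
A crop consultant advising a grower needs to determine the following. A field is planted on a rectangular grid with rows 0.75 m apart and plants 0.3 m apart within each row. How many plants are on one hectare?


D = 10000 / (row_sp * plant_sp)
  = 10000 / (0.75 * 0.3)
  = 10000 / 0.2250
  = 44444.44 plants/ha


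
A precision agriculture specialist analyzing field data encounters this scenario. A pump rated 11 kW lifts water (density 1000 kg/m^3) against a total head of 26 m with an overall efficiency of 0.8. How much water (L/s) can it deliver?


Q = (P * 1000 * eta) / (rho * g * H)
  = (11 * 1000 * 0.8) / (1000 * 9.81 * 26)
  = 8800 / 255060
  = 0.03450 m^3/s = 34.50 L/s


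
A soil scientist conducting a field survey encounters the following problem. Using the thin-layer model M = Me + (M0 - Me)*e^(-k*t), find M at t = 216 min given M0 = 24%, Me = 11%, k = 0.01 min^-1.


M = Me + (M0 - Me) * e^(-k*t)
  = 11 + (24 - 11) * e^(-0.01*216)
  = 11 + 13 * e^(-2.160)
  = 11 + 13 * 0.11533
  = 11 + 1.4992
  = 12.50%


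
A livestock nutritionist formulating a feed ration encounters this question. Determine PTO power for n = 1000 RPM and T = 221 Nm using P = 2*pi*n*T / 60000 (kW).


P = 2*pi*n*T / 60000
  = 2*pi * 1000 * 221 / 60000
  = 1388583.95 / 60000
  = 23.14 kW


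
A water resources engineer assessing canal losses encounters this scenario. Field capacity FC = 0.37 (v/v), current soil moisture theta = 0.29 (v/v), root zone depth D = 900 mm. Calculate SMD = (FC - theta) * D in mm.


SMD = (FC - theta) * D
    = (0.37 - 0.29) * 900
    = 0.080 * 900
    = 72 mm


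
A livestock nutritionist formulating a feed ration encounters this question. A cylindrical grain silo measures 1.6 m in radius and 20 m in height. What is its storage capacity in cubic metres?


V = pi * r^2 * h
  = pi * 1.6^2 * 20
  = pi * 2.56 * 20
  = 160.85 m^3


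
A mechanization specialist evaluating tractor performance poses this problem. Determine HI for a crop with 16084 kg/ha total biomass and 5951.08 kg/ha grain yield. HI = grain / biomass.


HI = grain_yield / biomass
   = 5951.08 / 16084
   = 0.37


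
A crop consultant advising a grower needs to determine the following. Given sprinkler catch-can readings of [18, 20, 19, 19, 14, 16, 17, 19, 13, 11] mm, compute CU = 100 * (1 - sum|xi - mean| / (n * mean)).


xbar = 166 / 10 = 16.600
sum|xi - xbar| = 24.800
CU = 100 * (1 - 24.800 / (10 * 16.600))
   = 100 * (1 - 0.1494)
   = 85.06%


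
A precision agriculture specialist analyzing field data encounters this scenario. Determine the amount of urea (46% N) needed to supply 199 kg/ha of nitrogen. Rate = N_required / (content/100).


Rate = N_required / (N_content / 100)
     = 199 / (46 / 100)
     = 199 / 0.46
     = 432.61 kg/ha


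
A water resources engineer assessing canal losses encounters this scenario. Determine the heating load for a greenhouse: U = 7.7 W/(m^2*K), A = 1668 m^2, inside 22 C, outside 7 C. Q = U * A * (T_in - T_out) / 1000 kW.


dT = 22 - (7) = 15 K
Q = U * A * dT
  = 7.7 * 1668 * 15
  = 192654 W = 192.65 kW


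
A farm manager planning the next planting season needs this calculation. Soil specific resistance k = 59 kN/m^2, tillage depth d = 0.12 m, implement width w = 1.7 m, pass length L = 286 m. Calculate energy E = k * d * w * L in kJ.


E = k * d * w * L
  = 59 * 0.12 * 1.7 * 286
  = 3442.30 kJ


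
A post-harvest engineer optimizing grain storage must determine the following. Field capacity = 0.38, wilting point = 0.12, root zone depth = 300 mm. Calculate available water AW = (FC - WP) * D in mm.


AW = (FC - WP) * D
   = (0.38 - 0.12) * 300
   = 0.26 * 300
   = 78 mm


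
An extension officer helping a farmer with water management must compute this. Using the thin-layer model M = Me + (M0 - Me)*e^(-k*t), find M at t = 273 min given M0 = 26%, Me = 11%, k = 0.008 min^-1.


M = Me + (M0 - Me) * e^(-k*t)
  = 11 + (26 - 11) * e^(-0.008*273)
  = 11 + 15 * e^(-2.184)
  = 11 + 15 * 0.11259
  = 11 + 1.6889
  = 12.69%
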